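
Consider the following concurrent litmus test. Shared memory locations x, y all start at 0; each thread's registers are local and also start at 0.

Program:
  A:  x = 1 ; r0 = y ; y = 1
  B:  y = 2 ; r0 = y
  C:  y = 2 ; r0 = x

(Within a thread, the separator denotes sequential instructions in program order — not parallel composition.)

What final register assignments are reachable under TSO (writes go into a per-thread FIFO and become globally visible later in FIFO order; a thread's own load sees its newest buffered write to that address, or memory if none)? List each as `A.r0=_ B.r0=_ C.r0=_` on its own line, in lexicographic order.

A.r0=0 B.r0=1 C.r0=0
A.r0=0 B.r0=1 C.r0=1
A.r0=0 B.r0=2 C.r0=0
A.r0=0 B.r0=2 C.r0=1
A.r0=2 B.r0=1 C.r0=0
A.r0=2 B.r0=1 C.r0=1
A.r0=2 B.r0=2 C.r0=0
A.r0=2 B.r0=2 C.r0=1

outcome vector order: (A.r0,B.r0,C.r0)
|TSO outcomes| = 8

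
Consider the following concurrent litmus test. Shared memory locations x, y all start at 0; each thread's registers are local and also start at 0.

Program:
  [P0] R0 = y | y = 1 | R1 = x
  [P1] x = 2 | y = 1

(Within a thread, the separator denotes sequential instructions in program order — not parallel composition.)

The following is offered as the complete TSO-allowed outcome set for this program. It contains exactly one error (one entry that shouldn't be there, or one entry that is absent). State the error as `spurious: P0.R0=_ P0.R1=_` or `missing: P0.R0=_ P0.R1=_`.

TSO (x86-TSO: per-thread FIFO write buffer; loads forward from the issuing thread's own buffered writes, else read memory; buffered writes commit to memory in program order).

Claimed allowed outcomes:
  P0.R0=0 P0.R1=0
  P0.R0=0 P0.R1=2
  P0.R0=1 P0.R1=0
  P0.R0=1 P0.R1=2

spurious: P0.R0=1 P0.R1=0

outcome vector order: (P0.R0,P0.R1)
[TSO] allowed = {00 02 12}
claimed∖TSO = {10}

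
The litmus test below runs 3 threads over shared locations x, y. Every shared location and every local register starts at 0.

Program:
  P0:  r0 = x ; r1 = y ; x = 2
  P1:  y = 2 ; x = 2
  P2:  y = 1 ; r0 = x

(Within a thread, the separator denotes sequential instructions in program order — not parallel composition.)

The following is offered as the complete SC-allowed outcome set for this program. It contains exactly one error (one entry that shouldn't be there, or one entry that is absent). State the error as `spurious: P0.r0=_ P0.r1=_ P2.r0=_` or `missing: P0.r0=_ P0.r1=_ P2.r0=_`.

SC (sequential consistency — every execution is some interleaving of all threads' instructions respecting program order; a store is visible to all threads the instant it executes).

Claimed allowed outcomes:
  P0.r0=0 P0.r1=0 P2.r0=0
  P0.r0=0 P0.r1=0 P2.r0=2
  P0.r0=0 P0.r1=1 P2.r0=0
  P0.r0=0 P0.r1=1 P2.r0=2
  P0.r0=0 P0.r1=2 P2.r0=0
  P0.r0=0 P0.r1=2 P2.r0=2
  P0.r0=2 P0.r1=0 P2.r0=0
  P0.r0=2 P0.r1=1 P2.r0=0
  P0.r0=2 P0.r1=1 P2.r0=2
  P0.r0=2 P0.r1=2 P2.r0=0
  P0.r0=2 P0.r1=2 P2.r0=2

outcome vector order: (P0.r0,P0.r1,P2.r0)
[SC] allowed = {000 002 010 012 020 022 210 212 220 222}
claimed∖SC = {200}

spurious: P0.r0=2 P0.r1=0 P2.r0=0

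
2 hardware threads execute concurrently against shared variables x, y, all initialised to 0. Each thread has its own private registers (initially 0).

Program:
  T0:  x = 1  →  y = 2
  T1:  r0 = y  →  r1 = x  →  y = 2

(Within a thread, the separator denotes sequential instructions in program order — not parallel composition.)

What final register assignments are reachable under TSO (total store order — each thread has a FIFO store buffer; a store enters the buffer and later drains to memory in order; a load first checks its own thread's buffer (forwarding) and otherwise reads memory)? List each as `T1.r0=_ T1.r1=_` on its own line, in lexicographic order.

outcome vector order: (T1.r0,T1.r1)
|TSO outcomes| = 3

T1.r0=0 T1.r1=0
T1.r0=0 T1.r1=1
T1.r0=2 T1.r1=1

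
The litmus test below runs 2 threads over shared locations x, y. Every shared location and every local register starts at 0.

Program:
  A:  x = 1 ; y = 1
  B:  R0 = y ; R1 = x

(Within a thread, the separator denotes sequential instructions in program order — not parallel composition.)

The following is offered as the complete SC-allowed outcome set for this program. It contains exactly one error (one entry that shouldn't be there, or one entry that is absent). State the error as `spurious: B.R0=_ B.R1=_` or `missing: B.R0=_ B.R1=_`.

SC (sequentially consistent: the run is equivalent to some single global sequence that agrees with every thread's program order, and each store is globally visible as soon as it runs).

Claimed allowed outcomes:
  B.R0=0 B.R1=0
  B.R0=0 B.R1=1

outcome vector order: (B.R0,B.R1)
under SC → (0,0), (0,1), (1,1)
SC∖claimed = {(1,1)}

missing: B.R0=1 B.R1=1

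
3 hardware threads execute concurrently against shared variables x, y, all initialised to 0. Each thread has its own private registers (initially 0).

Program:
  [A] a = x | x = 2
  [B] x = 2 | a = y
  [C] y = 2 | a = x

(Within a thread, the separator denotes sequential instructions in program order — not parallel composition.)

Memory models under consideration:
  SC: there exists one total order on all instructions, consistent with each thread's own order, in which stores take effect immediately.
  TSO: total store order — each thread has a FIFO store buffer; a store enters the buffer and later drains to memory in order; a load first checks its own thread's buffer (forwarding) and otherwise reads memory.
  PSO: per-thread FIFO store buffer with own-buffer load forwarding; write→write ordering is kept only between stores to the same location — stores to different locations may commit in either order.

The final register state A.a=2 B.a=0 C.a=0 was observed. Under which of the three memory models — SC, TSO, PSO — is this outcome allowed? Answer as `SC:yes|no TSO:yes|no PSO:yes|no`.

SC:no TSO:yes PSO:yes

outcome vector order: (A.a,B.a,C.a)
SC (6): 002, 020, 022, 202, 220, 222
TSO (8): 000, 002, 020, 022, 200, 202, 220, 222
PSO (8): 000, 002, 020, 022, 200, 202, 220, 222
target 200 ∈ {TSO,PSO}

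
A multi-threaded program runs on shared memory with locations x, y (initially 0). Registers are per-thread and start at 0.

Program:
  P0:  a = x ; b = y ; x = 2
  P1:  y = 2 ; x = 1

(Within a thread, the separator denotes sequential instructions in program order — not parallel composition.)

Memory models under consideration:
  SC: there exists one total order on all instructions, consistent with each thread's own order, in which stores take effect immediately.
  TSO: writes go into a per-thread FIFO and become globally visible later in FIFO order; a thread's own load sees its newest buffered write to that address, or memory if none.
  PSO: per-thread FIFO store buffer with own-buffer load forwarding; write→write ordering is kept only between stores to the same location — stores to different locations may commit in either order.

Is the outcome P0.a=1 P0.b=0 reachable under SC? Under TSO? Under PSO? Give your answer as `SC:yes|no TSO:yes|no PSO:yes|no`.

SC:no TSO:no PSO:yes

outcome vector order: (P0.a,P0.b)
under SC → 0/0; 0/2; 1/2
under TSO → 0/0; 0/2; 1/2
under PSO → 0/0; 0/2; 1/0; 1/2
target 1/0 ∈ {PSO}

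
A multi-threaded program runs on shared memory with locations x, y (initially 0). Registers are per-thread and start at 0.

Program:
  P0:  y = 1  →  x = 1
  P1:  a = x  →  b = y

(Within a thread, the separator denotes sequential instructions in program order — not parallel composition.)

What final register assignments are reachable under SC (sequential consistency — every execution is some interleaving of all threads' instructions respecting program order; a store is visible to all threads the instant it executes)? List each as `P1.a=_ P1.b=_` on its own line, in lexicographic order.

outcome vector order: (P1.a,P1.b)
|SC outcomes| = 3

P1.a=0 P1.b=0
P1.a=0 P1.b=1
P1.a=1 P1.b=1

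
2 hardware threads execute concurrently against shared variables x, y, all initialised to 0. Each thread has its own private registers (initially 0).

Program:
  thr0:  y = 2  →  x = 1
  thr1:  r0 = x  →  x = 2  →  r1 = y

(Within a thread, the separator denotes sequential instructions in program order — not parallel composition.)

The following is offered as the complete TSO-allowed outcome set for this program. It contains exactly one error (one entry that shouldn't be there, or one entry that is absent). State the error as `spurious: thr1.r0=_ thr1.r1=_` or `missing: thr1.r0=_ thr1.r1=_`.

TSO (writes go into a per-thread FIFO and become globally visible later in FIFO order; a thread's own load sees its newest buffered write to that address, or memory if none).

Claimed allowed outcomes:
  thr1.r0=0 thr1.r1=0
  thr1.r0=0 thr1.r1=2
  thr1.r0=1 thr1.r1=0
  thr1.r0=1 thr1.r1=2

spurious: thr1.r0=1 thr1.r1=0

outcome vector order: (thr1.r0,thr1.r1)
[TSO] allowed = {00, 02, 12}
claimed∖TSO = {10}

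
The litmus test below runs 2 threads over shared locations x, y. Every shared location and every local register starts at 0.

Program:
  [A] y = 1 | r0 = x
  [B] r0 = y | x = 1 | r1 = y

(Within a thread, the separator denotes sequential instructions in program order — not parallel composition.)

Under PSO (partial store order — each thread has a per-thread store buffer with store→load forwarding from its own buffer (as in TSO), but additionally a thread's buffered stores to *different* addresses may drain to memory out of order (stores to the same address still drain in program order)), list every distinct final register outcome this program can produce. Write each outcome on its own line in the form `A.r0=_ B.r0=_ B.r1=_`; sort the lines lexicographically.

A.r0=0 B.r0=0 B.r1=0
A.r0=0 B.r0=0 B.r1=1
A.r0=0 B.r0=1 B.r1=1
A.r0=1 B.r0=0 B.r1=0
A.r0=1 B.r0=0 B.r1=1
A.r0=1 B.r0=1 B.r1=1

outcome vector order: (A.r0,B.r0,B.r1)
|PSO outcomes| = 6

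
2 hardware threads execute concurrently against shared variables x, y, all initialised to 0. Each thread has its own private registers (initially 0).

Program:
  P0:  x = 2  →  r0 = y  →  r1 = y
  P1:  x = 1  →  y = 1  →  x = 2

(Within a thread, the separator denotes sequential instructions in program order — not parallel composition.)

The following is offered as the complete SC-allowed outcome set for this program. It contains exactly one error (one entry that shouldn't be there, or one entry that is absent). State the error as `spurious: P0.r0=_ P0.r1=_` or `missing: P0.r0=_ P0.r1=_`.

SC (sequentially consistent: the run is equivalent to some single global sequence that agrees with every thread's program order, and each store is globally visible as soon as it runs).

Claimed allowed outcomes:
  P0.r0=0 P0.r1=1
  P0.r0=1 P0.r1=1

outcome vector order: (P0.r0,P0.r1)
under SC → 00 01 11
SC∖claimed = {00}

missing: P0.r0=0 P0.r1=0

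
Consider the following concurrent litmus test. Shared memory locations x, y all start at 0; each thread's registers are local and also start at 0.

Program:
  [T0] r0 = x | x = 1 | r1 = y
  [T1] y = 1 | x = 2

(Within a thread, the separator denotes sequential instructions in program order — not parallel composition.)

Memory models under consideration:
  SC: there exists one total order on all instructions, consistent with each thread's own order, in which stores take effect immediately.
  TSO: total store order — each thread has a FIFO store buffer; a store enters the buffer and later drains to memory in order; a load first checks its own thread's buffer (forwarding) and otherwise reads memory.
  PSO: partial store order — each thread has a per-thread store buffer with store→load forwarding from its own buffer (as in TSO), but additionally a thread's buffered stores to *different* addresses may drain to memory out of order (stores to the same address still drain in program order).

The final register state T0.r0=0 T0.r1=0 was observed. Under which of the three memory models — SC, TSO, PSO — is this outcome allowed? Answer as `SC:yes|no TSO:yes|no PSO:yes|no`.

SC:yes TSO:yes PSO:yes

outcome vector order: (T0.r0,T0.r1)
[SC] allowed = {0/0; 0/1; 2/1}
[TSO] allowed = {0/0; 0/1; 2/1}
[PSO] allowed = {0/0; 0/1; 2/0; 2/1}
target 0/0 ∈ {SC,TSO,PSO}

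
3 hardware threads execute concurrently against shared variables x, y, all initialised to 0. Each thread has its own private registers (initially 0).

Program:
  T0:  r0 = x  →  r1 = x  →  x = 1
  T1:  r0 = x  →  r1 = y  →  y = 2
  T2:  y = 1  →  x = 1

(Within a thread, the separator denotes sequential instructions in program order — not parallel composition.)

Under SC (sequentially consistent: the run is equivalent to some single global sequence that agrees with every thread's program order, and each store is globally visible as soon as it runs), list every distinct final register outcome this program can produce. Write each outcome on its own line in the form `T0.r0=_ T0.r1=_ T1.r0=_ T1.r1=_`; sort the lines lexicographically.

T0.r0=0 T0.r1=0 T1.r0=0 T1.r1=0
T0.r0=0 T0.r1=0 T1.r0=0 T1.r1=1
T0.r0=0 T0.r1=0 T1.r0=1 T1.r1=0
T0.r0=0 T0.r1=0 T1.r0=1 T1.r1=1
T0.r0=0 T0.r1=1 T1.r0=0 T1.r1=0
T0.r0=0 T0.r1=1 T1.r0=0 T1.r1=1
T0.r0=0 T0.r1=1 T1.r0=1 T1.r1=1
T0.r0=1 T0.r1=1 T1.r0=0 T1.r1=0
T0.r0=1 T0.r1=1 T1.r0=0 T1.r1=1
T0.r0=1 T0.r1=1 T1.r0=1 T1.r1=1

outcome vector order: (T0.r0,T0.r1,T1.r0,T1.r1)
|SC outcomes| = 10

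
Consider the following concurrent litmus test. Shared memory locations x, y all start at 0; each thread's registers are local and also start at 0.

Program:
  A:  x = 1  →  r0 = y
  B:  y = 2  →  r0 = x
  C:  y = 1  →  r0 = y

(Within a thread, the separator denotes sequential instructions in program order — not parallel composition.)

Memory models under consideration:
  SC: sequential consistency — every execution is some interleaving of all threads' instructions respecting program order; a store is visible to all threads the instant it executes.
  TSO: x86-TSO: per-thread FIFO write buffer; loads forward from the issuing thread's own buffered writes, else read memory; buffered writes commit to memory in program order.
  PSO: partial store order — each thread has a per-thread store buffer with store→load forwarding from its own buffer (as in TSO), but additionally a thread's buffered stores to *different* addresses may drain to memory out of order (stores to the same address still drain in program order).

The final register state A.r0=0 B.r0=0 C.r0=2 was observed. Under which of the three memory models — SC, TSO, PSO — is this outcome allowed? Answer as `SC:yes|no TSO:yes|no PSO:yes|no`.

SC:no TSO:yes PSO:yes

outcome vector order: (A.r0,B.r0,C.r0)
[SC] allowed = {011; 012; 101; 111; 112; 201; 202; 211; 212}
[TSO] allowed = {001; 002; 011; 012; 101; 102; 111; 112; 201; 202; 211; 212}
[PSO] allowed = {001; 002; 011; 012; 101; 102; 111; 112; 201; 202; 211; 212}
target 002 ∈ {TSO,PSO}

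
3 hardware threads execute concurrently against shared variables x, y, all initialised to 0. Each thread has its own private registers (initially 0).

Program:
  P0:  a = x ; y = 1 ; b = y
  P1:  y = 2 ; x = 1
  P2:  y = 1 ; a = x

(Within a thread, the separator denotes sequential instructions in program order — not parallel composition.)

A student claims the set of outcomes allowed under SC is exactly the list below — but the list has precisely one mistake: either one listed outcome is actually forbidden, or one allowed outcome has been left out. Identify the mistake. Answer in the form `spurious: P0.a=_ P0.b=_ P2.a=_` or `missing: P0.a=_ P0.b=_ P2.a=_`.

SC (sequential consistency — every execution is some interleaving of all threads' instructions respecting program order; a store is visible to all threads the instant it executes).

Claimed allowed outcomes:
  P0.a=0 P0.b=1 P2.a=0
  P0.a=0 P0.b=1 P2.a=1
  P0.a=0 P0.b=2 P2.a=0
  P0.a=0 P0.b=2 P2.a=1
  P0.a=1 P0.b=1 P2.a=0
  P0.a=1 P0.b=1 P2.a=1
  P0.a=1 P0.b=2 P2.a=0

spurious: P0.a=1 P0.b=2 P2.a=0

outcome vector order: (P0.a,P0.b,P2.a)
SC (6): (0,1,0), (0,1,1), (0,2,0), (0,2,1), (1,1,0), (1,1,1)
claimed∖SC = {(1,2,0)}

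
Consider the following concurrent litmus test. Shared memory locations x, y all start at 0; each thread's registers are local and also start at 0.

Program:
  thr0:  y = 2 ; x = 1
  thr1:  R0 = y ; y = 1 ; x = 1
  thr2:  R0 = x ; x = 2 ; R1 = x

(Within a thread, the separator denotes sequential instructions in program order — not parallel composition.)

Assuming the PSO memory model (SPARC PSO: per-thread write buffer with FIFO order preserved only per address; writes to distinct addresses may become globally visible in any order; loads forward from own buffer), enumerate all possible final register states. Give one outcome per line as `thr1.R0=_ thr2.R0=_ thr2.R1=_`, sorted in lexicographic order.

outcome vector order: (thr1.R0,thr2.R0,thr2.R1)
|PSO outcomes| = 8

thr1.R0=0 thr2.R0=0 thr2.R1=1
thr1.R0=0 thr2.R0=0 thr2.R1=2
thr1.R0=0 thr2.R0=1 thr2.R1=1
thr1.R0=0 thr2.R0=1 thr2.R1=2
thr1.R0=2 thr2.R0=0 thr2.R1=1
thr1.R0=2 thr2.R0=0 thr2.R1=2
thr1.R0=2 thr2.R0=1 thr2.R1=1
thr1.R0=2 thr2.R0=1 thr2.R1=2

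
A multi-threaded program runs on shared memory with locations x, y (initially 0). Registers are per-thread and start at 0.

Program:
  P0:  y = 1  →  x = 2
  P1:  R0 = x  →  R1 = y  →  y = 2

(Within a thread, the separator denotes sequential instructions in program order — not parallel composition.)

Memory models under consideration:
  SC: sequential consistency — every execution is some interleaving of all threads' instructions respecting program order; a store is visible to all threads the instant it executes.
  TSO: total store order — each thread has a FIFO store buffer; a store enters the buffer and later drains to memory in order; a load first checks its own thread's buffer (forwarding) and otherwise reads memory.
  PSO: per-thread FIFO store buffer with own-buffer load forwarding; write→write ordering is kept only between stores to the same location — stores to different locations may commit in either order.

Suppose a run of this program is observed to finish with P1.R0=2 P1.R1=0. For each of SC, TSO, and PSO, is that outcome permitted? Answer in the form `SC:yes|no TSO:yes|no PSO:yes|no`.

outcome vector order: (P1.R0,P1.R1)
SC (3): 0/0, 0/1, 2/1
TSO (3): 0/0, 0/1, 2/1
PSO (4): 0/0, 0/1, 2/0, 2/1
target 2/0 ∈ {PSO}

SC:no TSO:no PSO:yes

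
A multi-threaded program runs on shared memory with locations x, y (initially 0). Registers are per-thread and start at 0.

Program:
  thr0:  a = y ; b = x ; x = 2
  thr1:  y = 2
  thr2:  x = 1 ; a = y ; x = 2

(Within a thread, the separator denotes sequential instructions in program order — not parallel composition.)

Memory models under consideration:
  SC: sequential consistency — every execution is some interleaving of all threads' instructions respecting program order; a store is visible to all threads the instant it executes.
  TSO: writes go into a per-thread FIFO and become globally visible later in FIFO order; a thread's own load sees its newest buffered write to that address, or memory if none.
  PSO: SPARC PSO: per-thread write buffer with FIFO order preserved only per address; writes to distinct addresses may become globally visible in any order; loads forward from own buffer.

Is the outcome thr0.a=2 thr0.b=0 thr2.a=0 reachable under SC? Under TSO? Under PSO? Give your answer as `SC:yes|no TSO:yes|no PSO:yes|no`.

outcome vector order: (thr0.a,thr0.b,thr2.a)
[SC] allowed = {0/0/0, 0/0/2, 0/1/0, 0/1/2, 0/2/0, 0/2/2, 2/0/2, 2/1/0, 2/1/2, 2/2/0, 2/2/2}
[TSO] allowed = {0/0/0, 0/0/2, 0/1/0, 0/1/2, 0/2/0, 0/2/2, 2/0/0, 2/0/2, 2/1/0, 2/1/2, 2/2/0, 2/2/2}
[PSO] allowed = {0/0/0, 0/0/2, 0/1/0, 0/1/2, 0/2/0, 0/2/2, 2/0/0, 2/0/2, 2/1/0, 2/1/2, 2/2/0, 2/2/2}
target 2/0/0 ∈ {TSO,PSO}

SC:no TSO:yes PSO:yes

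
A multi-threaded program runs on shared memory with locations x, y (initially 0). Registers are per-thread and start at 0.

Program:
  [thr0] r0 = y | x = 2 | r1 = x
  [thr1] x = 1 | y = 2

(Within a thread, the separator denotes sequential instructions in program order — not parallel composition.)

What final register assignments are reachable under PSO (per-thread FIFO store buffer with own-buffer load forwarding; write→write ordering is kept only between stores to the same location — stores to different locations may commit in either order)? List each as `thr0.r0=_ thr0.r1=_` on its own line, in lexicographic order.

outcome vector order: (thr0.r0,thr0.r1)
|PSO outcomes| = 4

thr0.r0=0 thr0.r1=1
thr0.r0=0 thr0.r1=2
thr0.r0=2 thr0.r1=1
thr0.r0=2 thr0.r1=2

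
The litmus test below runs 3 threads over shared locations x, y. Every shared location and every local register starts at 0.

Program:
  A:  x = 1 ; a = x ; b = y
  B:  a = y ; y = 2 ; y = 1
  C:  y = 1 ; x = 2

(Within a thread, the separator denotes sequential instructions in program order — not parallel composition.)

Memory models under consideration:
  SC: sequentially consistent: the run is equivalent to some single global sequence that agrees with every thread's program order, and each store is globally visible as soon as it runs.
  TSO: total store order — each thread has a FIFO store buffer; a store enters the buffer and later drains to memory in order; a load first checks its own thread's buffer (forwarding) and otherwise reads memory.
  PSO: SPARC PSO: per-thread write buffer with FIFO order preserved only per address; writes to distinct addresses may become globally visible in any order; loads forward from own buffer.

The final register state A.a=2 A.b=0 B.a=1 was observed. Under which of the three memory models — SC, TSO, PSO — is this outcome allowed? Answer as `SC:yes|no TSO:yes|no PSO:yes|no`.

SC:no TSO:no PSO:yes

outcome vector order: (A.a,A.b,B.a)
[SC] allowed = {(1,0,0) (1,0,1) (1,1,0) (1,1,1) (1,2,0) (1,2,1) (2,1,0) (2,1,1) (2,2,0) (2,2,1)}
[TSO] allowed = {(1,0,0) (1,0,1) (1,1,0) (1,1,1) (1,2,0) (1,2,1) (2,1,0) (2,1,1) (2,2,0) (2,2,1)}
[PSO] allowed = {(1,0,0) (1,0,1) (1,1,0) (1,1,1) (1,2,0) (1,2,1) (2,0,0) (2,0,1) (2,1,0) (2,1,1) (2,2,0) (2,2,1)}
target (2,0,1) ∈ {PSO}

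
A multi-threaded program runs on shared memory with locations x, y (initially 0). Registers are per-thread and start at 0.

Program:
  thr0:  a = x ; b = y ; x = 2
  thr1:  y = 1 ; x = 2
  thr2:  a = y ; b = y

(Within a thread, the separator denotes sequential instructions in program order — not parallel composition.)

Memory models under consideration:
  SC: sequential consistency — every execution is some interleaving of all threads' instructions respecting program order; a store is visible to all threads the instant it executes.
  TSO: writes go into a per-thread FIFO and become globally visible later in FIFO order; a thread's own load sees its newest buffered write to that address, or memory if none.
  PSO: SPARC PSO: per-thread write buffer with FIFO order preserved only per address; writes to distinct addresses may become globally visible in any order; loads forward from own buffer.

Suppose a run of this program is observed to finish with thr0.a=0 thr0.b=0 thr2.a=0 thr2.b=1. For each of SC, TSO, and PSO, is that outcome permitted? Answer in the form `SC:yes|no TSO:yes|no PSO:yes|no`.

SC:yes TSO:yes PSO:yes

outcome vector order: (thr0.a,thr0.b,thr2.a,thr2.b)
SC (9): 0/0/0/0 0/0/0/1 0/0/1/1 0/1/0/0 0/1/0/1 0/1/1/1 2/1/0/0 2/1/0/1 2/1/1/1
TSO (9): 0/0/0/0 0/0/0/1 0/0/1/1 0/1/0/0 0/1/0/1 0/1/1/1 2/1/0/0 2/1/0/1 2/1/1/1
PSO (12): 0/0/0/0 0/0/0/1 0/0/1/1 0/1/0/0 0/1/0/1 0/1/1/1 2/0/0/0 2/0/0/1 2/0/1/1 2/1/0/0 2/1/0/1 2/1/1/1
target 0/0/0/1 ∈ {SC,TSO,PSO}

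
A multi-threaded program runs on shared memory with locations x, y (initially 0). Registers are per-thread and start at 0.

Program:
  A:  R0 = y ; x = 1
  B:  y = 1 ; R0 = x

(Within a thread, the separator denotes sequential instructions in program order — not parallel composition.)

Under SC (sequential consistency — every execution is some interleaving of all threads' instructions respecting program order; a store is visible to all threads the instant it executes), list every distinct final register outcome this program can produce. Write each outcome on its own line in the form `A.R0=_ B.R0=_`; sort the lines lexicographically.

A.R0=0 B.R0=0
A.R0=0 B.R0=1
A.R0=1 B.R0=0
A.R0=1 B.R0=1

outcome vector order: (A.R0,B.R0)
|SC outcomes| = 4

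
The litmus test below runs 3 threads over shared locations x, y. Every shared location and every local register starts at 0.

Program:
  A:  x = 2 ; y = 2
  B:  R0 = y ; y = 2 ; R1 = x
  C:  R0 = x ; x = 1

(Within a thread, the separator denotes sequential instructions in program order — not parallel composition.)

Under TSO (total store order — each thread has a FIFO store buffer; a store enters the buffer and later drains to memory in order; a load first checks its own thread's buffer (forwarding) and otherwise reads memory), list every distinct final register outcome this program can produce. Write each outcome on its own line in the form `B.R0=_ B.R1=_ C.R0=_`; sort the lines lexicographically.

outcome vector order: (B.R0,B.R1,C.R0)
|TSO outcomes| = 10

B.R0=0 B.R1=0 C.R0=0
B.R0=0 B.R1=0 C.R0=2
B.R0=0 B.R1=1 C.R0=0
B.R0=0 B.R1=1 C.R0=2
B.R0=0 B.R1=2 C.R0=0
B.R0=0 B.R1=2 C.R0=2
B.R0=2 B.R1=1 C.R0=0
B.R0=2 B.R1=1 C.R0=2
B.R0=2 B.R1=2 C.R0=0
B.R0=2 B.R1=2 C.R0=2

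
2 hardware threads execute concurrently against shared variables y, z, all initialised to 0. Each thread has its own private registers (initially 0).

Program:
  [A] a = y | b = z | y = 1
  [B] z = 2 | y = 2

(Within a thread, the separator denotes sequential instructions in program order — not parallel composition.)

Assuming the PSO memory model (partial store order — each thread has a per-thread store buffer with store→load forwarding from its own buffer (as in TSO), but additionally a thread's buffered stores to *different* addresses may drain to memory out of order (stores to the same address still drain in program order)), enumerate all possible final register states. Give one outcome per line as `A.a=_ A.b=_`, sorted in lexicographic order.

outcome vector order: (A.a,A.b)
|PSO outcomes| = 4

A.a=0 A.b=0
A.a=0 A.b=2
A.a=2 A.b=0
A.a=2 A.b=2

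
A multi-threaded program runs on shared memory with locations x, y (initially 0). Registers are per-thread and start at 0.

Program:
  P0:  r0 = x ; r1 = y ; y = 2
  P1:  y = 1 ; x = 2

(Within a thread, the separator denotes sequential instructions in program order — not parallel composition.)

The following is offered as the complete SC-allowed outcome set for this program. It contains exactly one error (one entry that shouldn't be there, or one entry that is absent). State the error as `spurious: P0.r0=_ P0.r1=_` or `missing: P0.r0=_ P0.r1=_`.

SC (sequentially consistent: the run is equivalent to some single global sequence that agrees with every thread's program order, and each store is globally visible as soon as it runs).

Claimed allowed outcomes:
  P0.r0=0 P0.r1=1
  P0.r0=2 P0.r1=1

outcome vector order: (P0.r0,P0.r1)
SC: 3 outcomes — {00; 01; 21}
SC∖claimed = {00}

missing: P0.r0=0 P0.r1=0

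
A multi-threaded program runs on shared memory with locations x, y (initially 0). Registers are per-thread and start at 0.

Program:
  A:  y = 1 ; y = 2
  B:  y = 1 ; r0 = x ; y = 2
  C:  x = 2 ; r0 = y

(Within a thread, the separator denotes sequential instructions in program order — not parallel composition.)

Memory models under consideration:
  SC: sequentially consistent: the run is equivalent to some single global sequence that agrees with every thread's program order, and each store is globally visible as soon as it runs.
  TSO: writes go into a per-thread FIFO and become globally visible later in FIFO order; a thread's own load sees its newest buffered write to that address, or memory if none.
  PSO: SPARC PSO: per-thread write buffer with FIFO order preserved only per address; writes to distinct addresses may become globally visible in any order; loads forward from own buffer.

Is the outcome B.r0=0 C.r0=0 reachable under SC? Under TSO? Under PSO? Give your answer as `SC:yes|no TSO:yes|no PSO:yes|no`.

SC:no TSO:yes PSO:yes

outcome vector order: (B.r0,C.r0)
SC: 5 outcomes — {01, 02, 20, 21, 22}
TSO: 6 outcomes — {00, 01, 02, 20, 21, 22}
PSO: 6 outcomes — {00, 01, 02, 20, 21, 22}
target 00 ∈ {TSO,PSO}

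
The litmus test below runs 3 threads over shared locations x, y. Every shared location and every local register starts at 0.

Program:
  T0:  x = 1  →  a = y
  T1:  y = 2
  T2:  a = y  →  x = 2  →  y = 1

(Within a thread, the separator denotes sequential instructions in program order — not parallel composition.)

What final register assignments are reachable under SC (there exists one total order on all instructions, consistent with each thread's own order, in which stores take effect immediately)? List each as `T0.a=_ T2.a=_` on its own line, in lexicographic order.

outcome vector order: (T0.a,T2.a)
|SC outcomes| = 6

T0.a=0 T2.a=0
T0.a=0 T2.a=2
T0.a=1 T2.a=0
T0.a=1 T2.a=2
T0.a=2 T2.a=0
T0.a=2 T2.a=2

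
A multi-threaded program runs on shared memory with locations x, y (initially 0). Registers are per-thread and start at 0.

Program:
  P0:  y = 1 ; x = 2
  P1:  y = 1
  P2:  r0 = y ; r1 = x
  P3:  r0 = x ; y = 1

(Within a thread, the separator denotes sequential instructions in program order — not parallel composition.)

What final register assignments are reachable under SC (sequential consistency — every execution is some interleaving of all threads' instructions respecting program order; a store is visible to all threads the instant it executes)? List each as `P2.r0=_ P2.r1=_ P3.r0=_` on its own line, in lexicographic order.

P2.r0=0 P2.r1=0 P3.r0=0
P2.r0=0 P2.r1=0 P3.r0=2
P2.r0=0 P2.r1=2 P3.r0=0
P2.r0=0 P2.r1=2 P3.r0=2
P2.r0=1 P2.r1=0 P3.r0=0
P2.r0=1 P2.r1=0 P3.r0=2
P2.r0=1 P2.r1=2 P3.r0=0
P2.r0=1 P2.r1=2 P3.r0=2

outcome vector order: (P2.r0,P2.r1,P3.r0)
|SC outcomes| = 8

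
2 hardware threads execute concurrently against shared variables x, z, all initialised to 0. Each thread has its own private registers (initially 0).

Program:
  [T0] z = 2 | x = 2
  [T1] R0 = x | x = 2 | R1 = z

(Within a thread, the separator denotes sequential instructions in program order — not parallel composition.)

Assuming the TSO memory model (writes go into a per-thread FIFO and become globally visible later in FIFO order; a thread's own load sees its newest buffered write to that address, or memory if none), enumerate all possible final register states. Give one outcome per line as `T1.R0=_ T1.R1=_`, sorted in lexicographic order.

T1.R0=0 T1.R1=0
T1.R0=0 T1.R1=2
T1.R0=2 T1.R1=2

outcome vector order: (T1.R0,T1.R1)
|TSO outcomes| = 3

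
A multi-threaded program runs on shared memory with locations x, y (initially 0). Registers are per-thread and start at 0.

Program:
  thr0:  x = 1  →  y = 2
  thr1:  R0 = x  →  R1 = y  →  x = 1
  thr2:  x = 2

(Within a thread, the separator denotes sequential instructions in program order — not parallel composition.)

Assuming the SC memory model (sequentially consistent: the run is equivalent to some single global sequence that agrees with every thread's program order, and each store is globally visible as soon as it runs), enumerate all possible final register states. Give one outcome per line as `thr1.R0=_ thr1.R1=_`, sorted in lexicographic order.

thr1.R0=0 thr1.R1=0
thr1.R0=0 thr1.R1=2
thr1.R0=1 thr1.R1=0
thr1.R0=1 thr1.R1=2
thr1.R0=2 thr1.R1=0
thr1.R0=2 thr1.R1=2

outcome vector order: (thr1.R0,thr1.R1)
|SC outcomes| = 6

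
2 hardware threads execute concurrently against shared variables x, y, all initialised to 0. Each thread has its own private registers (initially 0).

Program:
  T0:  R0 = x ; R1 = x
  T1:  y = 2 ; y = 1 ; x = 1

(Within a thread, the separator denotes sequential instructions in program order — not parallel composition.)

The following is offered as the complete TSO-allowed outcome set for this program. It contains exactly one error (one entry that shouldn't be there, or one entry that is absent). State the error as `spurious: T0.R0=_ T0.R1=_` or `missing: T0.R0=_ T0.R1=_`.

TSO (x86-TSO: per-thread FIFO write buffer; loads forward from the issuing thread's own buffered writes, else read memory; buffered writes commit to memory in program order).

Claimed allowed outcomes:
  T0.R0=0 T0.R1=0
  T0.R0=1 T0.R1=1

missing: T0.R0=0 T0.R1=1

outcome vector order: (T0.R0,T0.R1)
[TSO] allowed = {00 01 11}
TSO∖claimed = {01}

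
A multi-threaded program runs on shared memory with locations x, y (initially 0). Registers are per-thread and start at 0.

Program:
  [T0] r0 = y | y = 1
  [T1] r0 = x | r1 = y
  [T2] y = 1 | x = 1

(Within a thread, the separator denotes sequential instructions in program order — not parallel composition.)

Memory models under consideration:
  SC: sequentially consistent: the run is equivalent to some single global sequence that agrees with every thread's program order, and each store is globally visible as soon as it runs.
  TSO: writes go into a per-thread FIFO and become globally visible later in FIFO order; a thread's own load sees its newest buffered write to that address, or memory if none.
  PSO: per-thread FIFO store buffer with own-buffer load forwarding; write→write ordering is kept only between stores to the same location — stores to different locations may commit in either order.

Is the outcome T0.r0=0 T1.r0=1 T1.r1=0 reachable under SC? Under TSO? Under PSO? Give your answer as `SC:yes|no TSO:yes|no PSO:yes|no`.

SC:no TSO:no PSO:yes

outcome vector order: (T0.r0,T1.r0,T1.r1)
SC: 6 outcomes — {0/0/0; 0/0/1; 0/1/1; 1/0/0; 1/0/1; 1/1/1}
TSO: 6 outcomes — {0/0/0; 0/0/1; 0/1/1; 1/0/0; 1/0/1; 1/1/1}
PSO: 8 outcomes — {0/0/0; 0/0/1; 0/1/0; 0/1/1; 1/0/0; 1/0/1; 1/1/0; 1/1/1}
target 0/1/0 ∈ {PSO}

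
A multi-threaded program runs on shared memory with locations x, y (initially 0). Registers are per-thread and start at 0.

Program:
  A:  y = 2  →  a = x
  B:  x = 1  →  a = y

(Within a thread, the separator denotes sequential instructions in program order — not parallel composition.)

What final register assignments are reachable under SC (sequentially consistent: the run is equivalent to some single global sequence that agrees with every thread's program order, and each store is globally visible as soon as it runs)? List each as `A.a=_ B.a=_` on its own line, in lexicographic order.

outcome vector order: (A.a,B.a)
|SC outcomes| = 3

A.a=0 B.a=2
A.a=1 B.a=0
A.a=1 B.a=2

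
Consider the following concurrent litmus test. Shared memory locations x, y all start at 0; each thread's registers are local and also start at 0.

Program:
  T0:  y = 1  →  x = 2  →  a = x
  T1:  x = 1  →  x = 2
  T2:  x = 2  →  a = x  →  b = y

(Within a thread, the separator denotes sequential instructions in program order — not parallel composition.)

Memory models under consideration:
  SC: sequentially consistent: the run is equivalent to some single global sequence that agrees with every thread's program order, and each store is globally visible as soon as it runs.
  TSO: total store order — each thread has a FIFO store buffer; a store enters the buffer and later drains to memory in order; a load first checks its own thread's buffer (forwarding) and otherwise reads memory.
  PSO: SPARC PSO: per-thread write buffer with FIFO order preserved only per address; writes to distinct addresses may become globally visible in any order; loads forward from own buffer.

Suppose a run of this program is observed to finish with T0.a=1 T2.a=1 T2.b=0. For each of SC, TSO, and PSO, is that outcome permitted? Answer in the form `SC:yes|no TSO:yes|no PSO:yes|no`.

outcome vector order: (T0.a,T2.a,T2.b)
SC (7): 111, 120, 121, 210, 211, 220, 221
TSO (7): 111, 120, 121, 210, 211, 220, 221
PSO (8): 110, 111, 120, 121, 210, 211, 220, 221
target 110 ∈ {PSO}

SC:no TSO:no PSO:yes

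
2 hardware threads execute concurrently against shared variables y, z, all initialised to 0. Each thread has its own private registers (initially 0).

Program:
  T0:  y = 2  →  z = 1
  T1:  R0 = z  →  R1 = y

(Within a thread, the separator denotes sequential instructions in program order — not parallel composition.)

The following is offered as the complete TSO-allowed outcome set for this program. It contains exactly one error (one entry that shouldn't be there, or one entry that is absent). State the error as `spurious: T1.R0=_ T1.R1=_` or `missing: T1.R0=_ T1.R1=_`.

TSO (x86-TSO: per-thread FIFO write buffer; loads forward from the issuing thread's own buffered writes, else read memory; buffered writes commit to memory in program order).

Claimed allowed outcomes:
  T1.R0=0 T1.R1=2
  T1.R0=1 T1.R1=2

outcome vector order: (T1.R0,T1.R1)
TSO (3): 0/0 0/2 1/2
TSO∖claimed = {0/0}

missing: T1.R0=0 T1.R1=0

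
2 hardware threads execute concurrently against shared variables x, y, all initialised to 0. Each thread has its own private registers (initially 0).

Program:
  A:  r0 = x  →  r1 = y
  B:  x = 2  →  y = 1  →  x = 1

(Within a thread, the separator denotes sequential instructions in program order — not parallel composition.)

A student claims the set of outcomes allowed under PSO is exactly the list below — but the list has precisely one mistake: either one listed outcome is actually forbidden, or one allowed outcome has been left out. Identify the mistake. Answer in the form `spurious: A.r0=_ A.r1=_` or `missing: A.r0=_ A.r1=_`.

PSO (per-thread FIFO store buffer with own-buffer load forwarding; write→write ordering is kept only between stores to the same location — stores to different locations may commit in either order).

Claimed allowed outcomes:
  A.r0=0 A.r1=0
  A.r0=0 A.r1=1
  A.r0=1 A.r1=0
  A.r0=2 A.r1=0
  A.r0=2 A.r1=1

outcome vector order: (A.r0,A.r1)
PSO: 6 outcomes — {<0 0>, <0 1>, <1 0>, <1 1>, <2 0>, <2 1>}
PSO∖claimed = {<1 1>}

missing: A.r0=1 A.r1=1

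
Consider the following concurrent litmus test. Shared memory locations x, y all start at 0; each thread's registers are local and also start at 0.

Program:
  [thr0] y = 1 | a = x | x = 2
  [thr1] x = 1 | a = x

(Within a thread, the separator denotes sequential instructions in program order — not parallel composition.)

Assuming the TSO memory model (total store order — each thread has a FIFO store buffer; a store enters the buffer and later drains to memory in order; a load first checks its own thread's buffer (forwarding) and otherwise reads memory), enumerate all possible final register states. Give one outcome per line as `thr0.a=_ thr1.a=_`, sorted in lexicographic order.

thr0.a=0 thr1.a=1
thr0.a=0 thr1.a=2
thr0.a=1 thr1.a=1
thr0.a=1 thr1.a=2

outcome vector order: (thr0.a,thr1.a)
|TSO outcomes| = 4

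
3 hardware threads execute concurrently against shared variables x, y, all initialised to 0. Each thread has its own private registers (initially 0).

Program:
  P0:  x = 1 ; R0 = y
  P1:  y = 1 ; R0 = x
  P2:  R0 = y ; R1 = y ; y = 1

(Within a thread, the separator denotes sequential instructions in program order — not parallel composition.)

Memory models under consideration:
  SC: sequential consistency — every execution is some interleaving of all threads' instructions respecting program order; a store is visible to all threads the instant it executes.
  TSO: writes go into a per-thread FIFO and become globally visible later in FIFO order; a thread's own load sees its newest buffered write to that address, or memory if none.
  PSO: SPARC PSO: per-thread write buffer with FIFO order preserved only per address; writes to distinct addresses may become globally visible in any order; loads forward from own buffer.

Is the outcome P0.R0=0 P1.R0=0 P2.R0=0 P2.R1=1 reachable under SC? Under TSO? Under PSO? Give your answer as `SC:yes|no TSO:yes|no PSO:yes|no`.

SC:no TSO:yes PSO:yes

outcome vector order: (P0.R0,P1.R0,P2.R0,P2.R1)
[SC] allowed = {0/1/0/0, 0/1/0/1, 0/1/1/1, 1/0/0/0, 1/0/0/1, 1/0/1/1, 1/1/0/0, 1/1/0/1, 1/1/1/1}
[TSO] allowed = {0/0/0/0, 0/0/0/1, 0/0/1/1, 0/1/0/0, 0/1/0/1, 0/1/1/1, 1/0/0/0, 1/0/0/1, 1/0/1/1, 1/1/0/0, 1/1/0/1, 1/1/1/1}
[PSO] allowed = {0/0/0/0, 0/0/0/1, 0/0/1/1, 0/1/0/0, 0/1/0/1, 0/1/1/1, 1/0/0/0, 1/0/0/1, 1/0/1/1, 1/1/0/0, 1/1/0/1, 1/1/1/1}
target 0/0/0/1 ∈ {TSO,PSO}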